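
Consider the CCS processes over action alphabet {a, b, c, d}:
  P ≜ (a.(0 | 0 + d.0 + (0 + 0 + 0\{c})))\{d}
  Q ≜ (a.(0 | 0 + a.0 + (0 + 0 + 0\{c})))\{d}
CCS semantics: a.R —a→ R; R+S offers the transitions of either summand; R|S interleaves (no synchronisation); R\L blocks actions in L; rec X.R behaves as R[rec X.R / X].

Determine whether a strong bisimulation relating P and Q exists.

P ≁ Q

LTS(P): 2 reachable states
  u0 = (a.(0 | 0 + d.0 + (0 + 0 + 0\{c})))\{d} | =a=> u1
  u1 = (0 | 0 + d.0 + (0 + 0 + 0\{c}))\{d} | stopped
LTS(Q): 3 reachable states
  v0 = (a.(0 | 0 + a.0 + (0 + 0 + 0\{c})))\{d} | =a=> v1
  v1 = (0 | 0 + a.0 + (0 + 0 + 0\{c}))\{d} | =a=> v2
  v2 = 0\{d} | stopped
Coarsest stable partition (strong bisimilarity classes):
  B0 = {u0, v1}
  B1 = {u1, v2}
  B2 = {v0}
u0 ∈ B0, v0 ∈ B2 → different blocks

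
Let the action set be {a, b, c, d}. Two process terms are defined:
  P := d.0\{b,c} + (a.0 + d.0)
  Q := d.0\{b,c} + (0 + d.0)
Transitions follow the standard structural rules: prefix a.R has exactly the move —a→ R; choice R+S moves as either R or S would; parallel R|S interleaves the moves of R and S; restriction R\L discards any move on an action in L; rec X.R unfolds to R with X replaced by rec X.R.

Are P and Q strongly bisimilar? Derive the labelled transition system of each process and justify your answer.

P ≁ Q

Reachable graph of P (3 states):
  p0 = d.0\{b,c} + (a.0 + d.0) has moves —a→ p1, —d→ p1, —d→ p2
  p1 = 0 has moves deadlocked
  p2 = 0\{b,c} has moves deadlocked
Reachable graph of Q (3 states):
  q0 = d.0\{b,c} + (0 + d.0) has moves —d→ q1, —d→ q2
  q1 = 0 has moves deadlocked
  q2 = 0\{b,c} has moves deadlocked
Partition-refinement fixed point:
  B0 = {p0}
  B1 = {p1, p2, q1, q2}
  B2 = {q0}
p0 ∈ B0, q0 ∈ B2 → different blocks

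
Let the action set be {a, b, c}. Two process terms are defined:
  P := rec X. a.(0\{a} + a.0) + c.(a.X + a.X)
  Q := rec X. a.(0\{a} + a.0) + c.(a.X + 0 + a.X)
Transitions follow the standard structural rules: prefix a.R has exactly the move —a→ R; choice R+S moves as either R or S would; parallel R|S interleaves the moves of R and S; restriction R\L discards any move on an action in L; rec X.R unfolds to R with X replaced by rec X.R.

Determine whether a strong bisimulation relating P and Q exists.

YES

P's transition system — 4 states:
  p0 = rec X. a.(0\{a} + a.0) + c.(a.X + a.X) | -a-> p1, -c-> p2
  p1 = 0\{a} + a.0 | -a-> p3
  p2 = a.(rec X. a.(0\{a} + a.0) + c.(a.X + a.X)) + a.(rec X. a.(0\{a} + a.0) + c.(a.X + a.X)) | -a-> p0
  p3 = 0 | deadlocked
Q's transition system — 4 states:
  q0 = rec X. a.(0\{a} + a.0) + c.(a.X + 0 + a.X) | -a-> q1, -c-> q2
  q1 = 0\{a} + a.0 | -a-> q3
  q2 = a.(rec X. a.(0\{a} + a.0) + c.(a.X + 0 + a.X)) + 0 + a.(rec X. a.(0\{a} + a.0) + c.(a.X + 0 + a.X)) | -a-> q0
  q3 = 0 | deadlocked
Coarsest stable partition (strong bisimilarity classes):
  B0 = {p0, q0}
  B1 = {p1, q1}
  B2 = {p3, q3}
  B3 = {p2, q2}
p0 ∈ B0, q0 ∈ B0 → same block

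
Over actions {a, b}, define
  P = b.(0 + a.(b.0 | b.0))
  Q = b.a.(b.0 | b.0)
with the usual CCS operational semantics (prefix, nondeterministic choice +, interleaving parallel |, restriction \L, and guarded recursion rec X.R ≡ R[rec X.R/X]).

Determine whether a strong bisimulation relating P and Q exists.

Reachable graph of P (6 states):
  m0 = b.(0 + a.(b.0 | b.0)) ⊢ ··b··> m1
  m1 = 0 + a.(b.0 | b.0) ⊢ ··a··> m2
  m2 = b.0 | b.0 ⊢ ··b··> m3, ··b··> m4
  m3 = 0 | b.0 ⊢ ··b··> m5
  m4 = b.0 | 0 ⊢ ··b··> m5
  m5 = 0 | 0 ⊢ stopped
Reachable graph of Q (6 states):
  n0 = b.a.(b.0 | b.0) ⊢ ··b··> n1
  n1 = a.(b.0 | b.0) ⊢ ··a··> n2
  n2 = b.0 | b.0 ⊢ ··b··> n3, ··b··> n4
  n3 = 0 | b.0 ⊢ ··b··> n5
  n4 = b.0 | 0 ⊢ ··b··> n5
  n5 = 0 | 0 ⊢ stopped
Bisimilarity quotient blocks:
  B0 = {m0, n0}
  B1 = {m1, n1}
  B2 = {m2, n2}
  B3 = {m3, m4, n3, n4}
  B4 = {m5, n5}
m0 ∈ B0, n0 ∈ B0 → same block

YES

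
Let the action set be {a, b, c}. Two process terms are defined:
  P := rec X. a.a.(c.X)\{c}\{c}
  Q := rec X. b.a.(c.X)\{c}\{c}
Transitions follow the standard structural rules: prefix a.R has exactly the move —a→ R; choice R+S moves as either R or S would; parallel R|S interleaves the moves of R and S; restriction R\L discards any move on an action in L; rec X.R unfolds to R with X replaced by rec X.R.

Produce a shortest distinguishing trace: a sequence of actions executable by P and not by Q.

a

P's transition system — 3 states:
  s0 = rec X. a.a.(c.X)\{c}\{c} :: -a-> s1
  s1 = a.(c.(rec X. a.a.(c.X)\{c}\{c}))\{c}\{c} :: -a-> s2
  s2 = (c.(rec X. a.a.(c.X)\{c}\{c}))\{c}\{c} :: ∅
Q's transition system — 3 states:
  t0 = rec X. b.a.(c.X)\{c}\{c} :: -b-> t1
  t1 = a.(c.(rec X. b.a.(c.X)\{c}\{c}))\{c}\{c} :: -a-> t2
  t2 = (c.(rec X. b.a.(c.X)\{c}\{c}))\{c}\{c} :: ∅
Run σ = ⟨a⟩ on P: start {s0}
  [1] a ⇒ {s1}
  P completes σ.
Run σ = ⟨a⟩ on Q: start {t0}
  [1] a ⇒ ∅  — Q cannot continue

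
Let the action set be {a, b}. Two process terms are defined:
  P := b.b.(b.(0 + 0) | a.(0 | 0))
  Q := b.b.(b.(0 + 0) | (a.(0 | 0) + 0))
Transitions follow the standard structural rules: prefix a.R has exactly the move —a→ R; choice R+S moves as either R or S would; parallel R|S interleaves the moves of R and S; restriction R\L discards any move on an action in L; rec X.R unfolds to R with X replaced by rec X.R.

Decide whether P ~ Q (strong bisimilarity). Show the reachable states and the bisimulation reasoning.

P's transition system — 6 states:
  u0 = b.b.(b.(0 + 0) | a.(0 | 0)) ⊢ ··b··> u1
  u1 = b.(b.(0 + 0) | a.(0 | 0)) ⊢ ··b··> u2
  u2 = b.(0 + 0) | a.(0 | 0) ⊢ ··a··> u3, ··b··> u4
  u3 = b.(0 + 0) | (0 | 0) ⊢ ··b··> u5
  u4 = (0 + 0) | a.(0 | 0) ⊢ ··a··> u5
  u5 = (0 + 0) | (0 | 0) ⊢ ·
Q's transition system — 6 states:
  v0 = b.b.(b.(0 + 0) | (a.(0 | 0) + 0)) ⊢ ··b··> v1
  v1 = b.(b.(0 + 0) | (a.(0 | 0) + 0)) ⊢ ··b··> v2
  v2 = b.(0 + 0) | (a.(0 | 0) + 0) ⊢ ··a··> v3, ··b··> v4
  v3 = b.(0 + 0) | (0 | 0) ⊢ ··b··> v5
  v4 = (0 + 0) | (a.(0 | 0) + 0) ⊢ ··a··> v5
  v5 = (0 + 0) | (0 | 0) ⊢ ·
Bisimilarity quotient blocks:
  B0 = {u0, v0}
  B1 = {u1, v1}
  B2 = {u2, v2}
  B3 = {u3, v3}
  B4 = {u5, v5}
  B5 = {u4, v4}
u0 ∈ B0, v0 ∈ B0 → same block

YES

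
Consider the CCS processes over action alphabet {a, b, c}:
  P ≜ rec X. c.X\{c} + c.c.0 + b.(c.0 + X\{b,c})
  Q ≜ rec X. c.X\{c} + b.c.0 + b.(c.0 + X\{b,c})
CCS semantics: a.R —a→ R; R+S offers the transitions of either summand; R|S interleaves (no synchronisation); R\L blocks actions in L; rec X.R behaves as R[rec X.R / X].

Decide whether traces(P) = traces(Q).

trace-distinct — witness ⟨cc⟩

P's transition system — 6 states:
  m0 = rec X. c.X\{c} + c.c.0 + b.(c.0 + X\{b,c}) :: ··b··> m1, ··c··> m2, ··c··> m3
  m1 = c.0 + (rec X. c.X\{c} + c.c.0 + b.(c.0 + X\{b,c}))\{b,c} :: ··c··> m4
  m2 = (rec X. c.X\{c} + c.c.0 + b.(c.0 + X\{b,c}))\{c} :: ··b··> m5
  m3 = c.0 :: ··c··> m4
  m4 = 0 :: (no moves)
  m5 = (c.0 + (rec X. c.X\{c} + c.c.0 + b.(c.0 + X\{b,c}))\{b,c})\{c} :: (no moves)
Q's transition system — 7 states:
  n0 = rec X. c.X\{c} + b.c.0 + b.(c.0 + X\{b,c}) :: ··b··> n1, ··b··> n2, ··c··> n3
  n1 = c.0 :: ··c··> n4
  n2 = c.0 + (rec X. c.X\{c} + b.c.0 + b.(c.0 + X\{b,c}))\{b,c} :: ··c··> n4
  n3 = (rec X. c.X\{c} + b.c.0 + b.(c.0 + X\{b,c}))\{c} :: ··b··> n5, ··b··> n6
  n4 = 0 :: (no moves)
  n5 = (c.0 + (rec X. c.X\{c} + b.c.0 + b.(c.0 + X\{b,c}))\{b,c})\{c} :: (no moves)
  n6 = (c.0)\{c} :: (no moves)
Run σ = ⟨cc⟩ on P: start {m0}
  step 1 (c): {m2, m3}
  step 2 (c): {m4}
  — P admits the full trace.
Run σ = ⟨cc⟩ on Q: start {n0}
  step 1 (c): {n3}
  step 2 (c): no successor for Q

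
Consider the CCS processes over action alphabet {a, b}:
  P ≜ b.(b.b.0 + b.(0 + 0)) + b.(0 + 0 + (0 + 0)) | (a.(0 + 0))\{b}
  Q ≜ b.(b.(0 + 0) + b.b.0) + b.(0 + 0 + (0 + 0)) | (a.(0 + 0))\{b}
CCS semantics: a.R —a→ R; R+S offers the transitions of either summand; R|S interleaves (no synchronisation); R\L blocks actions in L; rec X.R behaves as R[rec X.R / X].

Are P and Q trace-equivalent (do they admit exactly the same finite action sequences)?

trace-equivalent

P's transition system — 8 states:
  u0 = b.(b.b.0 + b.(0 + 0)) + b.(0 + 0 + (0 + 0)) | (a.(0 + 0))\{b} → —a→ u1, —b→ u2, —b→ u3
  u1 = b.(0 + 0 + (0 + 0)) | (0 + 0)\{b} → —b→ u4
  u2 = (0 + 0 + (0 + 0)) | (a.(0 + 0))\{b} → —a→ u4
  u3 = b.b.0 + b.(0 + 0) → —b→ u5, —b→ u6
  u4 = (0 + 0 + (0 + 0)) | (0 + 0)\{b} → ·
  u5 = 0 + 0 → ·
  u6 = b.0 → —b→ u7
  u7 = 0 → ·
Q's transition system — 8 states:
  v0 = b.(b.(0 + 0) + b.b.0) + b.(0 + 0 + (0 + 0)) | (a.(0 + 0))\{b} → —a→ v1, —b→ v2, —b→ v3
  v1 = b.(0 + 0 + (0 + 0)) | (0 + 0)\{b} → —b→ v4
  v2 = (0 + 0 + (0 + 0)) | (a.(0 + 0))\{b} → —a→ v4
  v3 = b.(0 + 0) + b.b.0 → —b→ v5, —b→ v6
  v4 = (0 + 0 + (0 + 0)) | (0 + 0)\{b} → ·
  v5 = 0 + 0 → ·
  v6 = b.0 → —b→ v7
  v7 = 0 → ·
Bisimilarity quotient blocks:
  B0 = {u0, v0}
  B1 = {u1, u6, v1, v6}
  B2 = {u4, u5, u7, v4, v5, v7}
  B3 = {u3, v3}
  B4 = {u2, v2}
u0 ∈ B0, v0 ∈ B0 → same block
Bisimilar ⇒ trace-equivalent.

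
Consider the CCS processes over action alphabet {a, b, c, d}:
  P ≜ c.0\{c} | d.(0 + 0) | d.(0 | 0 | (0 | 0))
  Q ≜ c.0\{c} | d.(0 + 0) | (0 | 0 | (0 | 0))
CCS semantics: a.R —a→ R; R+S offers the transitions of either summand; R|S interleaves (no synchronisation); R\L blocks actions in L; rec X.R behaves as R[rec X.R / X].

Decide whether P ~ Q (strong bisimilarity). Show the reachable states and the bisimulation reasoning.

NO

P's transition system — 8 states:
  p0 = c.0\{c} | d.(0 + 0) | d.(0 | 0 | (0 | 0)) has moves —c→ p1, —d→ p2, —d→ p3
  p1 = 0\{c} | d.(0 + 0) | d.(0 | 0 | (0 | 0)) has moves —d→ p4, —d→ p5
  p2 = c.0\{c} | (0 + 0) | d.(0 | 0 | (0 | 0)) has moves —c→ p4, —d→ p6
  p3 = c.0\{c} | d.(0 + 0) | (0 | 0 | (0 | 0)) has moves —c→ p5, —d→ p6
  p4 = 0\{c} | (0 + 0) | d.(0 | 0 | (0 | 0)) has moves —d→ p7
  p5 = 0\{c} | d.(0 + 0) | (0 | 0 | (0 | 0)) has moves —d→ p7
  p6 = c.0\{c} | (0 + 0) | (0 | 0 | (0 | 0)) has moves —c→ p7
  p7 = 0\{c} | (0 + 0) | (0 | 0 | (0 | 0)) has moves ·
Q's transition system — 4 states:
  q0 = c.0\{c} | d.(0 + 0) | (0 | 0 | (0 | 0)) has moves —c→ q1, —d→ q2
  q1 = 0\{c} | d.(0 + 0) | (0 | 0 | (0 | 0)) has moves —d→ q3
  q2 = c.0\{c} | (0 + 0) | (0 | 0 | (0 | 0)) has moves —c→ q3
  q3 = 0\{c} | (0 + 0) | (0 | 0 | (0 | 0)) has moves ·
Coarsest stable partition (strong bisimilarity classes):
  B0 = {p0}
  B1 = {p2, p3, q0}
  B2 = {p6, q2}
  B3 = {p7, q3}
  B4 = {p4, p5, q1}
  B5 = {p1}
p0 ∈ B0, q0 ∈ B1 → different blocks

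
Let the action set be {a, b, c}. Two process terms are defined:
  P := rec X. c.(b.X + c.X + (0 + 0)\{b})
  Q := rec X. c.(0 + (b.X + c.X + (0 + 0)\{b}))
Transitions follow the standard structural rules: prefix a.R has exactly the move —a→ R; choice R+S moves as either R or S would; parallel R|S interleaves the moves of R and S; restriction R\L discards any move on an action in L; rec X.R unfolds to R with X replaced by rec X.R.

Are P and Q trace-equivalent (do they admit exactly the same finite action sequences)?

YES

LTS(P): 2 reachable states
  s0 = rec X. c.(b.X + c.X + (0 + 0)\{b}) → =c=> s1
  s1 = b.(rec X. c.(b.X + c.X + (0 + 0)\{b})) + c.(rec X. c.(b.X + c.X + (0 + 0)\{b})) + (0 + 0)\{b} → =b=> s0, =c=> s0
LTS(Q): 2 reachable states
  t0 = rec X. c.(0 + (b.X + c.X + (0 + 0)\{b})) → =c=> t1
  t1 = 0 + (b.(rec X. c.(0 + (b.X + c.X + (0 + 0)\{b}))) + c.(rec X. c.(0 + (b.X + c.X + (0 + 0)\{b}))) + (0 + 0)\{b}) → =b=> t0, =c=> t0
Bisimilarity quotient blocks:
  B0 = {s0, t0}
  B1 = {s1, t1}
s0 ∈ B0, t0 ∈ B0 → same block
Bisimilar ⇒ trace-equivalent.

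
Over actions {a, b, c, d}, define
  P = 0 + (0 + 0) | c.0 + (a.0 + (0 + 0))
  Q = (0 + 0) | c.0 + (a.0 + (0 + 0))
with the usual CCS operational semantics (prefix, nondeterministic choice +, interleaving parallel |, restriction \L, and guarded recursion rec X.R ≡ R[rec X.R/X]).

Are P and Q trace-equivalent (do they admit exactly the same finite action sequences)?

traces(P) = traces(Q)

LTS(P): 3 reachable states
  m0 = 0 + (0 + 0) | c.0 + (a.0 + (0 + 0)) ⊢ —a→ m1, —c→ m2
  m1 = 0 ⊢ (no moves)
  m2 = (0 + 0) | 0 ⊢ (no moves)
LTS(Q): 3 reachable states
  n0 = (0 + 0) | c.0 + (a.0 + (0 + 0)) ⊢ —a→ n1, —c→ n2
  n1 = 0 ⊢ (no moves)
  n2 = (0 + 0) | 0 ⊢ (no moves)
Partition-refinement fixed point:
  B0 = {m0, n0}
  B1 = {m1, m2, n1, n2}
m0 ∈ B0, n0 ∈ B0 → same block
Bisimilar ⇒ trace-equivalent.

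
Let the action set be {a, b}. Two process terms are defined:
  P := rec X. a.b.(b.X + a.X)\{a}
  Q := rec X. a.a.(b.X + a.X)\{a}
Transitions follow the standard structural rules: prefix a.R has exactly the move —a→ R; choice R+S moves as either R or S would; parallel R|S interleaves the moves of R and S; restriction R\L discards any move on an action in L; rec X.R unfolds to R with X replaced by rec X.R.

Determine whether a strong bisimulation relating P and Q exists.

P's transition system — 4 states:
  u0 = rec X. a.b.(b.X + a.X)\{a} has moves —a→ u1
  u1 = b.(b.(rec X. a.b.(b.X + a.X)\{a}) + a.(rec X. a.b.(b.X + a.X)\{a}))\{a} has moves —b→ u2
  u2 = (b.(rec X. a.b.(b.X + a.X)\{a}) + a.(rec X. a.b.(b.X + a.X)\{a}))\{a} has moves —b→ u3
  u3 = (rec X. a.b.(b.X + a.X)\{a})\{a} has moves ∅
Q's transition system — 4 states:
  v0 = rec X. a.a.(b.X + a.X)\{a} has moves —a→ v1
  v1 = a.(b.(rec X. a.a.(b.X + a.X)\{a}) + a.(rec X. a.a.(b.X + a.X)\{a}))\{a} has moves —a→ v2
  v2 = (b.(rec X. a.a.(b.X + a.X)\{a}) + a.(rec X. a.a.(b.X + a.X)\{a}))\{a} has moves —b→ v3
  v3 = (rec X. a.a.(b.X + a.X)\{a})\{a} has moves ∅
Bisimilarity quotient blocks:
  B0 = {u0}
  B1 = {u1}
  B2 = {u2, v2}
  B3 = {u3, v3}
  B4 = {v0}
  B5 = {v1}
u0 ∈ B0, v0 ∈ B4 → different blocks

NO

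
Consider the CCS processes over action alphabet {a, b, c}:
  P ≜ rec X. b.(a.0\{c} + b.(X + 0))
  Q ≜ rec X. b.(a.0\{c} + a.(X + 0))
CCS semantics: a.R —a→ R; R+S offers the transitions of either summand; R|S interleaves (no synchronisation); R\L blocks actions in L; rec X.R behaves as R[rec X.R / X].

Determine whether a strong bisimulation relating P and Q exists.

LTS(P): 4 reachable states
  u0 = rec X. b.(a.0\{c} + b.(X + 0)) ⊢ =b=> u1
  u1 = a.0\{c} + b.((rec X. b.(a.0\{c} + b.(X + 0))) + 0) ⊢ =a=> u2, =b=> u3
  u2 = 0\{c} ⊢ deadlocked
  u3 = (rec X. b.(a.0\{c} + b.(X + 0))) + 0 ⊢ =b=> u1
LTS(Q): 4 reachable states
  v0 = rec X. b.(a.0\{c} + a.(X + 0)) ⊢ =b=> v1
  v1 = a.0\{c} + a.((rec X. b.(a.0\{c} + a.(X + 0))) + 0) ⊢ =a=> v2, =a=> v3
  v2 = (rec X. b.(a.0\{c} + a.(X + 0))) + 0 ⊢ =b=> v1
  v3 = 0\{c} ⊢ deadlocked
Coarsest stable partition (strong bisimilarity classes):
  B0 = {u0, u3}
  B1 = {u1}
  B2 = {u2, v3}
  B3 = {v0, v2}
  B4 = {v1}
u0 ∈ B0, v0 ∈ B3 → different blocks

NO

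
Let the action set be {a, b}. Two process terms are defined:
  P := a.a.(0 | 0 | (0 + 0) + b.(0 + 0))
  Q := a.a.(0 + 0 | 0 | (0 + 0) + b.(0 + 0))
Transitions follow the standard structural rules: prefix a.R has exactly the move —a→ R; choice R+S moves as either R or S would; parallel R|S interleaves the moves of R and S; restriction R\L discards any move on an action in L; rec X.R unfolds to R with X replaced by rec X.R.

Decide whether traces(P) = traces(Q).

YES

P's transition system — 4 states:
  p0 = a.a.(0 | 0 | (0 + 0) + b.(0 + 0)) → ··a··> p1
  p1 = a.(0 | 0 | (0 + 0) + b.(0 + 0)) → ··a··> p2
  p2 = 0 | 0 | (0 + 0) + b.(0 + 0) → ··b··> p3
  p3 = 0 + 0 → (no moves)
Q's transition system — 4 states:
  q0 = a.a.(0 + 0 | 0 | (0 + 0) + b.(0 + 0)) → ··a··> q1
  q1 = a.(0 + 0 | 0 | (0 + 0) + b.(0 + 0)) → ··a··> q2
  q2 = 0 + 0 | 0 | (0 + 0) + b.(0 + 0) → ··b··> q3
  q3 = 0 + 0 → (no moves)
Coarsest stable partition (strong bisimilarity classes):
  B0 = {p0, q0}
  B1 = {p1, q1}
  B2 = {p2, q2}
  B3 = {p3, q3}
p0 ∈ B0, q0 ∈ B0 → same block
Bisimilar ⇒ trace-equivalent.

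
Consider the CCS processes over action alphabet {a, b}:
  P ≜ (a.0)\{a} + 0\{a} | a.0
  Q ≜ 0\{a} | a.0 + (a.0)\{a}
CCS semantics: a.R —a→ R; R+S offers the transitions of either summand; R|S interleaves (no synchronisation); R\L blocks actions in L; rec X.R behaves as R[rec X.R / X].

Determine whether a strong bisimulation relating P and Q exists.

YES

Reachable graph of P (2 states):
  m0 = (a.0)\{a} + 0\{a} | a.0 has moves -a-> m1
  m1 = 0\{a} | 0 has moves ·
Reachable graph of Q (2 states):
  n0 = 0\{a} | a.0 + (a.0)\{a} has moves -a-> n1
  n1 = 0\{a} | 0 has moves ·
Coarsest stable partition (strong bisimilarity classes):
  B0 = {m0, n0}
  B1 = {m1, n1}
m0 ∈ B0, n0 ∈ B0 → same block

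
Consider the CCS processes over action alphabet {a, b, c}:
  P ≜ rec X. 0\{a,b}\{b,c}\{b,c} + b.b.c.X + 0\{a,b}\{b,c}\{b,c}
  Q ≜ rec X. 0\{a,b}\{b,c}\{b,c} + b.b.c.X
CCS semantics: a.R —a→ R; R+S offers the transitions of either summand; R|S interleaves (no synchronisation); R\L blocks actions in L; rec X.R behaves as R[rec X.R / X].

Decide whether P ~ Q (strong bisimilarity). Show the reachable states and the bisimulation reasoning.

P's transition system — 3 states:
  s0 = rec X. 0\{a,b}\{b,c}\{b,c} + b.b.c.X + 0\{a,b}\{b,c}\{b,c} | ··b··> s1
  s1 = b.c.(rec X. 0\{a,b}\{b,c}\{b,c} + b.b.c.X + 0\{a,b}\{b,c}\{b,c}) | ··b··> s2
  s2 = c.(rec X. 0\{a,b}\{b,c}\{b,c} + b.b.c.X + 0\{a,b}\{b,c}\{b,c}) | ··c··> s0
Q's transition system — 3 states:
  t0 = rec X. 0\{a,b}\{b,c}\{b,c} + b.b.c.X | ··b··> t1
  t1 = b.c.(rec X. 0\{a,b}\{b,c}\{b,c} + b.b.c.X) | ··b··> t2
  t2 = c.(rec X. 0\{a,b}\{b,c}\{b,c} + b.b.c.X) | ··c··> t0
Partition-refinement fixed point:
  B0 = {s0, t0}
  B1 = {s1, t1}
  B2 = {s2, t2}
s0 ∈ B0, t0 ∈ B0 → same block

P ~ Q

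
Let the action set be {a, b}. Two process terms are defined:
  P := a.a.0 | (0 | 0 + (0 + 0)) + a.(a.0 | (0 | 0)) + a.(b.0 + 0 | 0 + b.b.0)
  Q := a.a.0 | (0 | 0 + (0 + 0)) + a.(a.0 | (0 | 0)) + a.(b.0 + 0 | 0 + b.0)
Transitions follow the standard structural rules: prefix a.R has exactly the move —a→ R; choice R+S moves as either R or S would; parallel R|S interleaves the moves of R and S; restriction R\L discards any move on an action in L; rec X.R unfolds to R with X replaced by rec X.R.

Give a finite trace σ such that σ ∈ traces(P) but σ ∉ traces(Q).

abb

P's transition system — 8 states:
  m0 = a.a.0 | (0 | 0 + (0 + 0)) + a.(a.0 | (0 | 0)) + a.(b.0 + 0 | 0 + b.b.0) | =a=> m1, =a=> m2, =a=> m3
  m1 = a.0 | (0 | 0 + (0 + 0)) | =a=> m4
  m2 = a.0 | (0 | 0) | =a=> m5
  m3 = b.0 + 0 | 0 + b.b.0 | =b=> m6, =b=> m7
  m4 = 0 | (0 | 0 + (0 + 0)) | deadlocked
  m5 = 0 | (0 | 0) | deadlocked
  m6 = 0 | deadlocked
  m7 = b.0 | =b=> m6
Q's transition system — 7 states:
  n0 = a.a.0 | (0 | 0 + (0 + 0)) + a.(a.0 | (0 | 0)) + a.(b.0 + 0 | 0 + b.0) | =a=> n1, =a=> n2, =a=> n3
  n1 = a.0 | (0 | 0 + (0 + 0)) | =a=> n4
  n2 = a.0 | (0 | 0) | =a=> n5
  n3 = b.0 + 0 | 0 + b.0 | =b=> n6
  n4 = 0 | (0 | 0 + (0 + 0)) | deadlocked
  n5 = 0 | (0 | 0) | deadlocked
  n6 = 0 | deadlocked
Run σ = ⟨abb⟩ on P: start {m0}
  step 1 (a): {m1, m2, m3}
  step 2 (b): {m6, m7}
  step 3 (b): {m6}
  ✓ P
Run σ = ⟨abb⟩ on Q: start {n0}
  step 1 (a): {n1, n2, n3}
  step 2 (b): {n6}
  step 3 (b): ∅ (Q stuck)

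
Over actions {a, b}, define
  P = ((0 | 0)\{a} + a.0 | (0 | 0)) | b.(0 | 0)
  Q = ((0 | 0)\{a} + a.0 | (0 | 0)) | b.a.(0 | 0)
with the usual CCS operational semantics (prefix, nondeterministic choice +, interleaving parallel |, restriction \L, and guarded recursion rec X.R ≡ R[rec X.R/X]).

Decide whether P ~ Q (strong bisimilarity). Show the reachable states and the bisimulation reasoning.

Reachable graph of P (4 states):
  s0 = ((0 | 0)\{a} + a.0 | (0 | 0)) | b.(0 | 0) → --a--▸ s1, --b--▸ s2
  s1 = 0 | (0 | 0) | b.(0 | 0) → --b--▸ s3
  s2 = ((0 | 0)\{a} + a.0 | (0 | 0)) | (0 | 0) → --a--▸ s3
  s3 = 0 | (0 | 0) | (0 | 0) → deadlocked
Reachable graph of Q (6 states):
  t0 = ((0 | 0)\{a} + a.0 | (0 | 0)) | b.a.(0 | 0) → --a--▸ t1, --b--▸ t2
  t1 = 0 | (0 | 0) | b.a.(0 | 0) → --b--▸ t3
  t2 = ((0 | 0)\{a} + a.0 | (0 | 0)) | a.(0 | 0) → --a--▸ t3, --a--▸ t4
  t3 = 0 | (0 | 0) | a.(0 | 0) → --a--▸ t5
  t4 = ((0 | 0)\{a} + a.0 | (0 | 0)) | (0 | 0) → --a--▸ t5
  t5 = 0 | (0 | 0) | (0 | 0) → deadlocked
Bisimilarity quotient blocks:
  B0 = {s0}
  B1 = {s2, t3, t4}
  B2 = {s3, t5}
  B3 = {s1}
  B4 = {t0}
  B5 = {t1}
  B6 = {t2}
s0 ∈ B0, t0 ∈ B4 → different blocks

NO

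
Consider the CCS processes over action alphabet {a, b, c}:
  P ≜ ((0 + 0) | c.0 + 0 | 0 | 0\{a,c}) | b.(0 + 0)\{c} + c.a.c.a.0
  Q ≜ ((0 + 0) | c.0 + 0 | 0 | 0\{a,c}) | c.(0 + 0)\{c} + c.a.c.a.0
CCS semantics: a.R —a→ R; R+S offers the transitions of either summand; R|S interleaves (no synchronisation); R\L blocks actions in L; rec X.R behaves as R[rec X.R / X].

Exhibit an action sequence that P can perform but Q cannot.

b

Reachable graph of P (8 states):
  u0 = ((0 + 0) | c.0 + 0 | 0 | 0\{a,c}) | b.(0 + 0)\{c} + c.a.c.a.0 has moves —b→ u1, —c→ u2, —c→ u3
  u1 = ((0 + 0) | c.0 + 0 | 0 | 0\{a,c}) | (0 + 0)\{c} has moves —c→ u4
  u2 = (0 + 0) | 0 | b.(0 + 0)\{c} has moves —b→ u4
  u3 = a.c.a.0 has moves —a→ u5
  u4 = (0 + 0) | 0 | (0 + 0)\{c} has moves (no moves)
  u5 = c.a.0 has moves —c→ u6
  u6 = a.0 has moves —a→ u7
  u7 = 0 has moves (no moves)
Reachable graph of Q (8 states):
  v0 = ((0 + 0) | c.0 + 0 | 0 | 0\{a,c}) | c.(0 + 0)\{c} + c.a.c.a.0 has moves —c→ v1, —c→ v2, —c→ v3
  v1 = ((0 + 0) | c.0 + 0 | 0 | 0\{a,c}) | (0 + 0)\{c} has moves —c→ v4
  v2 = (0 + 0) | 0 | c.(0 + 0)\{c} has moves —c→ v4
  v3 = a.c.a.0 has moves —a→ v5
  v4 = (0 + 0) | 0 | (0 + 0)\{c} has moves (no moves)
  v5 = c.a.0 has moves —c→ v6
  v6 = a.0 has moves —a→ v7
  v7 = 0 has moves (no moves)
Executing b from P (initial set {u0}):
  step 1 (b): {u1}
  P completes σ.
Executing b from Q (initial set {v0}):
  step 1 (b): ∅ (Q stuck)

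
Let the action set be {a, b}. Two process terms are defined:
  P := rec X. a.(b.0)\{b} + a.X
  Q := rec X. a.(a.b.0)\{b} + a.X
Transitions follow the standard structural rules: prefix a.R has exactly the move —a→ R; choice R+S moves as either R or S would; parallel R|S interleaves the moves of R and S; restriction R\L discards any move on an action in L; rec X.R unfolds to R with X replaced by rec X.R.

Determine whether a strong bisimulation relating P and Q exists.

LTS(P): 2 reachable states
  m0 = rec X. a.(b.0)\{b} + a.X has moves —a→ m0, —a→ m1
  m1 = (b.0)\{b} has moves deadlocked
LTS(Q): 3 reachable states
  n0 = rec X. a.(a.b.0)\{b} + a.X has moves —a→ n0, —a→ n1
  n1 = (a.b.0)\{b} has moves —a→ n2
  n2 = (b.0)\{b} has moves deadlocked
Coarsest stable partition (strong bisimilarity classes):
  B0 = {m0}
  B1 = {m1, n2}
  B2 = {n0}
  B3 = {n1}
m0 ∈ B0, n0 ∈ B2 → different blocks

NO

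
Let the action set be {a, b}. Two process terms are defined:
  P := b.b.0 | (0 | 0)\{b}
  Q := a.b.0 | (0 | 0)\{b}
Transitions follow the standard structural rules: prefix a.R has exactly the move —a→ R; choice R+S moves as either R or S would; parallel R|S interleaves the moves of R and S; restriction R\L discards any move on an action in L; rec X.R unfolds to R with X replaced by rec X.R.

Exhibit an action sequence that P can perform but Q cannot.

b

P's transition system — 3 states:
  m0 = b.b.0 | (0 | 0)\{b} | --b--▸ m1
  m1 = b.0 | (0 | 0)\{b} | --b--▸ m2
  m2 = 0 | (0 | 0)\{b} | ∅
Q's transition system — 3 states:
  n0 = a.b.0 | (0 | 0)\{b} | --a--▸ n1
  n1 = b.0 | (0 | 0)\{b} | --b--▸ n2
  n2 = 0 | (0 | 0)\{b} | ∅
Trace ⟨b⟩ through P, begin at {m0}:
  [1] b ⇒ {m1}
  P completes σ.
Trace ⟨b⟩ through Q, begin at {n0}:
  [1] b ⇒ ∅ (Q stuck)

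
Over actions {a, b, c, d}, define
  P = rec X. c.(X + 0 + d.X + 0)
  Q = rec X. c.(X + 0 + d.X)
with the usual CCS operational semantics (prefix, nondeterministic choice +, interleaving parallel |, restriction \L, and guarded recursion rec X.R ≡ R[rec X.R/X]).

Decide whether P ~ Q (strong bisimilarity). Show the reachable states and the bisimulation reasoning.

YES

LTS(P): 2 reachable states
  s0 = rec X. c.(X + 0 + d.X + 0) | --c--▸ s1
  s1 = (rec X. c.(X + 0 + d.X + 0)) + 0 + d.(rec X. c.(X + 0 + d.X + 0)) + 0 | --c--▸ s1, --d--▸ s0
LTS(Q): 2 reachable states
  t0 = rec X. c.(X + 0 + d.X) | --c--▸ t1
  t1 = (rec X. c.(X + 0 + d.X)) + 0 + d.(rec X. c.(X + 0 + d.X)) | --c--▸ t1, --d--▸ t0
Coarsest stable partition (strong bisimilarity classes):
  B0 = {s0, t0}
  B1 = {s1, t1}
s0 ∈ B0, t0 ∈ B0 → same block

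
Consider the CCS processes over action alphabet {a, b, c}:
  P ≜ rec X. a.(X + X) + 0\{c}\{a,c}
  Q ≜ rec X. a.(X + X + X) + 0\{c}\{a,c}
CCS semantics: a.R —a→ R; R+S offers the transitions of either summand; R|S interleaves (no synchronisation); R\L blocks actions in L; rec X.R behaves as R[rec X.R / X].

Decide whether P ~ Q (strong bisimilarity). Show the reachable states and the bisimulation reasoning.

Reachable graph of P (2 states):
  m0 = rec X. a.(X + X) + 0\{c}\{a,c} has moves ··a··> m1
  m1 = (rec X. a.(X + X) + 0\{c}\{a,c}) + (rec X. a.(X + X) + 0\{c}\{a,c}) has moves ··a··> m1
Reachable graph of Q (2 states):
  n0 = rec X. a.(X + X + X) + 0\{c}\{a,c} has moves ··a··> n1
  n1 = (rec X. a.(X + X + X) + 0\{c}\{a,c}) + (rec X. a.(X + X + X) + 0\{c}\{a,c}) + (rec X. a.(X + X + X) + 0\{c}\{a,c}) has moves ··a··> n1
Bisimilarity quotient blocks:
  B0 = {m0, m1, n0, n1}
m0 ∈ B0, n0 ∈ B0 → same block

YES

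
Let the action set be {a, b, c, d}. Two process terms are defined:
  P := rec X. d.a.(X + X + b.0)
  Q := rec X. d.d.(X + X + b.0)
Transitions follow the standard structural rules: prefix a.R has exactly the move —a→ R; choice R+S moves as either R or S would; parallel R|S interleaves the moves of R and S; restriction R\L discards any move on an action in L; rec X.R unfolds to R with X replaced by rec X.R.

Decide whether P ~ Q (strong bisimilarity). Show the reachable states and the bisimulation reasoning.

not bisimilar

Reachable graph of P (4 states):
  u0 = rec X. d.a.(X + X + b.0) ⊢ =d=> u1
  u1 = a.((rec X. d.a.(X + X + b.0)) + (rec X. d.a.(X + X + b.0)) + b.0) ⊢ =a=> u2
  u2 = (rec X. d.a.(X + X + b.0)) + (rec X. d.a.(X + X + b.0)) + b.0 ⊢ =b=> u3, =d=> u1
  u3 = 0 ⊢ (no moves)
Reachable graph of Q (4 states):
  v0 = rec X. d.d.(X + X + b.0) ⊢ =d=> v1
  v1 = d.((rec X. d.d.(X + X + b.0)) + (rec X. d.d.(X + X + b.0)) + b.0) ⊢ =d=> v2
  v2 = (rec X. d.d.(X + X + b.0)) + (rec X. d.d.(X + X + b.0)) + b.0 ⊢ =b=> v3, =d=> v1
  v3 = 0 ⊢ (no moves)
Partition-refinement fixed point:
  B0 = {u0}
  B1 = {u1}
  B2 = {u2}
  B3 = {u3, v3}
  B4 = {v0}
  B5 = {v1}
  B6 = {v2}
u0 ∈ B0, v0 ∈ B4 → different blocks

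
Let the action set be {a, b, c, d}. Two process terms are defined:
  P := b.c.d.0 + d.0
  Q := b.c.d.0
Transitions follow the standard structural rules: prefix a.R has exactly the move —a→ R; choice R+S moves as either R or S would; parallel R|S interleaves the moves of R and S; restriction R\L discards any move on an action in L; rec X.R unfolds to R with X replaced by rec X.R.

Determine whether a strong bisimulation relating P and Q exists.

LTS(P): 4 reachable states
  p0 = b.c.d.0 + d.0 has moves =b=> p1, =d=> p2
  p1 = c.d.0 has moves =c=> p3
  p2 = 0 has moves stopped
  p3 = d.0 has moves =d=> p2
LTS(Q): 4 reachable states
  q0 = b.c.d.0 has moves =b=> q1
  q1 = c.d.0 has moves =c=> q2
  q2 = d.0 has moves =d=> q3
  q3 = 0 has moves stopped
Coarsest stable partition (strong bisimilarity classes):
  B0 = {p0}
  B1 = {p2, q3}
  B2 = {p1, q1}
  B3 = {p3, q2}
  B4 = {q0}
p0 ∈ B0, q0 ∈ B4 → different blocks

P ≁ Q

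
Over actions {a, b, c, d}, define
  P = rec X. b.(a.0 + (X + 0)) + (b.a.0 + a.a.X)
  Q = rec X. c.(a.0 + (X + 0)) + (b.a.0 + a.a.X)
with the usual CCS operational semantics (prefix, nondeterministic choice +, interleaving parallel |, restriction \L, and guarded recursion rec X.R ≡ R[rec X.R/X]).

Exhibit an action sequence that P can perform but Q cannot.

bb

Reachable graph of P (5 states):
  u0 = rec X. b.(a.0 + (X + 0)) + (b.a.0 + a.a.X) | =a=> u1, =b=> u2, =b=> u3
  u1 = a.(rec X. b.(a.0 + (X + 0)) + (b.a.0 + a.a.X)) | =a=> u0
  u2 = a.0 | =a=> u4
  u3 = a.0 + ((rec X. b.(a.0 + (X + 0)) + (b.a.0 + a.a.X)) + 0) | =a=> u1, =a=> u4, =b=> u2, =b=> u3
  u4 = 0 | deadlocked
Reachable graph of Q (5 states):
  v0 = rec X. c.(a.0 + (X + 0)) + (b.a.0 + a.a.X) | =a=> v1, =b=> v2, =c=> v3
  v1 = a.(rec X. c.(a.0 + (X + 0)) + (b.a.0 + a.a.X)) | =a=> v0
  v2 = a.0 | =a=> v4
  v3 = a.0 + ((rec X. c.(a.0 + (X + 0)) + (b.a.0 + a.a.X)) + 0) | =a=> v1, =a=> v4, =b=> v2, =c=> v3
  v4 = 0 | deadlocked
Run σ = ⟨bb⟩ on P: start {u0}
  after b @ step 1: {u2, u3}
  after b @ step 2: {u2, u3}
  ✓ P
Run σ = ⟨bb⟩ on Q: start {v0}
  after b @ step 1: {v2}
  after b @ step 2: ∅ (Q stuck)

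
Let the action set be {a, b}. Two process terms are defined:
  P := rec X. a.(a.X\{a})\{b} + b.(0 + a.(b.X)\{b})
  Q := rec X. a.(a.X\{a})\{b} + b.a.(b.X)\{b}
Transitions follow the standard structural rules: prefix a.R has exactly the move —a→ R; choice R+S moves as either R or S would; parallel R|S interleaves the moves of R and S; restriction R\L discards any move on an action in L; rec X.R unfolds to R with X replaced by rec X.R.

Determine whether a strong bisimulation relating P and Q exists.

bisimilar

LTS(P): 5 reachable states
  p0 = rec X. a.(a.X\{a})\{b} + b.(0 + a.(b.X)\{b}) → —a→ p1, —b→ p2
  p1 = (a.(rec X. a.(a.X\{a})\{b} + b.(0 + a.(b.X)\{b}))\{a})\{b} → —a→ p3
  p2 = 0 + a.(b.(rec X. a.(a.X\{a})\{b} + b.(0 + a.(b.X)\{b})))\{b} → —a→ p4
  p3 = (rec X. a.(a.X\{a})\{b} + b.(0 + a.(b.X)\{b}))\{a}\{b} → stopped
  p4 = (b.(rec X. a.(a.X\{a})\{b} + b.(0 + a.(b.X)\{b})))\{b} → stopped
LTS(Q): 5 reachable states
  q0 = rec X. a.(a.X\{a})\{b} + b.a.(b.X)\{b} → —a→ q1, —b→ q2
  q1 = (a.(rec X. a.(a.X\{a})\{b} + b.a.(b.X)\{b})\{a})\{b} → —a→ q3
  q2 = a.(b.(rec X. a.(a.X\{a})\{b} + b.a.(b.X)\{b}))\{b} → —a→ q4
  q3 = (rec X. a.(a.X\{a})\{b} + b.a.(b.X)\{b})\{a}\{b} → stopped
  q4 = (b.(rec X. a.(a.X\{a})\{b} + b.a.(b.X)\{b}))\{b} → stopped
Bisimilarity quotient blocks:
  B0 = {p0, q0}
  B1 = {p1, p2, q1, q2}
  B2 = {p3, p4, q3, q4}
p0 ∈ B0, q0 ∈ B0 → same block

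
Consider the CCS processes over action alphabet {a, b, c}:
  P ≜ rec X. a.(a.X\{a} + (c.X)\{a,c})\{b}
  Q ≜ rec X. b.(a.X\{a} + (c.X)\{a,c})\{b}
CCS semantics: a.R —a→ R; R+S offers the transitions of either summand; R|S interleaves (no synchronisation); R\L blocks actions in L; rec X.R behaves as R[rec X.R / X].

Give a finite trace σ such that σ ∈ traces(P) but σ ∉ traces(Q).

a

LTS(P): 3 reachable states
  p0 = rec X. a.(a.X\{a} + (c.X)\{a,c})\{b} | —a→ p1
  p1 = (a.(rec X. a.(a.X\{a} + (c.X)\{a,c})\{b})\{a} + (c.(rec X. a.(a.X\{a} + (c.X)\{a,c})\{b}))\{a,c})\{b} | —a→ p2
  p2 = (rec X. a.(a.X\{a} + (c.X)\{a,c})\{b})\{a}\{b} | deadlocked
LTS(Q): 3 reachable states
  q0 = rec X. b.(a.X\{a} + (c.X)\{a,c})\{b} | —b→ q1
  q1 = (a.(rec X. b.(a.X\{a} + (c.X)\{a,c})\{b})\{a} + (c.(rec X. b.(a.X\{a} + (c.X)\{a,c})\{b}))\{a,c})\{b} | —a→ q2
  q2 = (rec X. b.(a.X\{a} + (c.X)\{a,c})\{b})\{a}\{b} | deadlocked
Executing a from P (initial set {p0}):
  after a @ step 1: {p1}
  P completes σ.
Executing a from Q (initial set {q0}):
  after a @ step 1: no successor for Q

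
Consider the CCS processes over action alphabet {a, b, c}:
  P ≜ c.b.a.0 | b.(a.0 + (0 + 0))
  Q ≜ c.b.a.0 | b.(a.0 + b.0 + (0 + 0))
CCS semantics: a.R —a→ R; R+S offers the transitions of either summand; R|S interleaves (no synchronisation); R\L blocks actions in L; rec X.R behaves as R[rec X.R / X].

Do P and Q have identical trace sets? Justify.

traces(P) ≠ traces(Q) — witness ⟨bb⟩

Reachable graph of P (12 states):
  u0 = c.b.a.0 | b.(a.0 + (0 + 0)) ⊢ -b-> u1, -c-> u2
  u1 = c.b.a.0 | (a.0 + (0 + 0)) ⊢ -a-> u3, -c-> u4
  u2 = b.a.0 | b.(a.0 + (0 + 0)) ⊢ -b-> u4, -b-> u5
  u3 = c.b.a.0 | 0 ⊢ -c-> u6
  u4 = b.a.0 | (a.0 + (0 + 0)) ⊢ -a-> u6, -b-> u7
  u5 = a.0 | b.(a.0 + (0 + 0)) ⊢ -a-> u8, -b-> u7
  u6 = b.a.0 | 0 ⊢ -b-> u9
  u7 = a.0 | (a.0 + (0 + 0)) ⊢ -a-> u10, -a-> u9
  u8 = 0 | b.(a.0 + (0 + 0)) ⊢ -b-> u10
  u9 = a.0 | 0 ⊢ -a-> u11
  u10 = 0 | (a.0 + (0 + 0)) ⊢ -a-> u11
  u11 = 0 | 0 ⊢ stopped
Reachable graph of Q (12 states):
  v0 = c.b.a.0 | b.(a.0 + b.0 + (0 + 0)) ⊢ -b-> v1, -c-> v2
  v1 = c.b.a.0 | (a.0 + b.0 + (0 + 0)) ⊢ -a-> v3, -b-> v3, -c-> v4
  v2 = b.a.0 | b.(a.0 + b.0 + (0 + 0)) ⊢ -b-> v4, -b-> v5
  v3 = c.b.a.0 | 0 ⊢ -c-> v6
  v4 = b.a.0 | (a.0 + b.0 + (0 + 0)) ⊢ -a-> v6, -b-> v6, -b-> v7
  v5 = a.0 | b.(a.0 + b.0 + (0 + 0)) ⊢ -a-> v8, -b-> v7
  v6 = b.a.0 | 0 ⊢ -b-> v9
  v7 = a.0 | (a.0 + b.0 + (0 + 0)) ⊢ -a-> v10, -a-> v9, -b-> v9
  v8 = 0 | b.(a.0 + b.0 + (0 + 0)) ⊢ -b-> v10
  v9 = a.0 | 0 ⊢ -a-> v11
  v10 = 0 | (a.0 + b.0 + (0 + 0)) ⊢ -a-> v11, -b-> v11
  v11 = 0 | 0 ⊢ stopped
Executing bb from Q (initial set {v0}):
  step 1 (b): {v1}
  step 2 (b): {v3}
  — Q admits the full trace.
Executing bb from P (initial set {u0}):
  step 1 (b): {u1}
  step 2 (b): ∅ (P stuck)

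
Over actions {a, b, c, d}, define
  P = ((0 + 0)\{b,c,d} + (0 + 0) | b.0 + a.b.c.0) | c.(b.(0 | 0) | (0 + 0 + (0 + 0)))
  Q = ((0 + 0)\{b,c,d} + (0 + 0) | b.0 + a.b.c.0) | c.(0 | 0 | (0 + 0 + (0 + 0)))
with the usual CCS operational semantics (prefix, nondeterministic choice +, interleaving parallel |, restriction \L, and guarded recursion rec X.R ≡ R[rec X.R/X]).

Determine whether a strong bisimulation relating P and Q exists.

LTS(P): 15 reachable states
  u0 = ((0 + 0)\{b,c,d} + (0 + 0) | b.0 + a.b.c.0) | c.(b.(0 | 0) | (0 + 0 + (0 + 0))) ⊢ —a→ u1, —b→ u2, —c→ u3
  u1 = b.c.0 | c.(b.(0 | 0) | (0 + 0 + (0 + 0))) ⊢ —b→ u4, —c→ u5
  u2 = (0 + 0) | 0 | c.(b.(0 | 0) | (0 + 0 + (0 + 0))) ⊢ —c→ u6
  u3 = ((0 + 0)\{b,c,d} + (0 + 0) | b.0 + a.b.c.0) | (b.(0 | 0) | (0 + 0 + (0 + 0))) ⊢ —a→ u5, —b→ u6, —b→ u7
  u4 = c.0 | c.(b.(0 | 0) | (0 + 0 + (0 + 0))) ⊢ —c→ u8, —c→ u9
  u5 = b.c.0 | (b.(0 | 0) | (0 + 0 + (0 + 0))) ⊢ —b→ u10, —b→ u9
  u6 = (0 + 0) | 0 | (b.(0 | 0) | (0 + 0 + (0 + 0))) ⊢ —b→ u11
  u7 = ((0 + 0)\{b,c,d} + (0 + 0) | b.0 + a.b.c.0) | (0 | 0 | (0 + 0 + (0 + 0))) ⊢ —a→ u10, —b→ u11
  u8 = 0 | c.(b.(0 | 0) | (0 + 0 + (0 + 0))) ⊢ —c→ u12
  u9 = c.0 | (b.(0 | 0) | (0 + 0 + (0 + 0))) ⊢ —b→ u13, —c→ u12
  u10 = b.c.0 | (0 | 0 | (0 + 0 + (0 + 0))) ⊢ —b→ u13
  u11 = (0 + 0) | 0 | (0 | 0 | (0 + 0 + (0 + 0))) ⊢ stopped
  u12 = 0 | (b.(0 | 0) | (0 + 0 + (0 + 0))) ⊢ —b→ u14
  u13 = c.0 | (0 | 0 | (0 + 0 + (0 + 0))) ⊢ —c→ u14
  u14 = 0 | (0 | 0 | (0 + 0 + (0 + 0))) ⊢ stopped
LTS(Q): 10 reachable states
  v0 = ((0 + 0)\{b,c,d} + (0 + 0) | b.0 + a.b.c.0) | c.(0 | 0 | (0 + 0 + (0 + 0))) ⊢ —a→ v1, —b→ v2, —c→ v3
  v1 = b.c.0 | c.(0 | 0 | (0 + 0 + (0 + 0))) ⊢ —b→ v4, —c→ v5
  v2 = (0 + 0) | 0 | c.(0 | 0 | (0 + 0 + (0 + 0))) ⊢ —c→ v6
  v3 = ((0 + 0)\{b,c,d} + (0 + 0) | b.0 + a.b.c.0) | (0 | 0 | (0 + 0 + (0 + 0))) ⊢ —a→ v5, —b→ v6
  v4 = c.0 | c.(0 | 0 | (0 + 0 + (0 + 0))) ⊢ —c→ v7, —c→ v8
  v5 = b.c.0 | (0 | 0 | (0 + 0 + (0 + 0))) ⊢ —b→ v8
  v6 = (0 + 0) | 0 | (0 | 0 | (0 + 0 + (0 + 0))) ⊢ stopped
  v7 = 0 | c.(0 | 0 | (0 + 0 + (0 + 0))) ⊢ —c→ v9
  v8 = c.0 | (0 | 0 | (0 + 0 + (0 + 0))) ⊢ —c→ v9
  v9 = 0 | (0 | 0 | (0 + 0 + (0 + 0))) ⊢ stopped
Coarsest stable partition (strong bisimilarity classes):
  B0 = {u0}
  B1 = {u1}
  B2 = {u5}
  B3 = {u9}
  B4 = {u12, u6}
  B5 = {u11, u14, v6, v9}
  B6 = {u13, v2, v7, v8}
  B7 = {u10, v5}
  B8 = {u4}
  B9 = {u2, u8}
  B10 = {u3}
  B11 = {u7, v3}
  B12 = {v0}
  B13 = {v1}
  B14 = {v4}
u0 ∈ B0, v0 ∈ B12 → different blocks

P ≁ Q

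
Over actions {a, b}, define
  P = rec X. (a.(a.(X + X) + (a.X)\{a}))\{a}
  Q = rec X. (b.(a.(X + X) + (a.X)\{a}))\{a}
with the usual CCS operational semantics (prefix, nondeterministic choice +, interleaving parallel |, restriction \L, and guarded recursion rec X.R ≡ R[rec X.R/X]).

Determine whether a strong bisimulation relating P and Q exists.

LTS(P): 1 reachable states
  s0 = rec X. (a.(a.(X + X) + (a.X)\{a}))\{a} | (no moves)
LTS(Q): 2 reachable states
  t0 = rec X. (b.(a.(X + X) + (a.X)\{a}))\{a} | ··b··> t1
  t1 = (a.((rec X. (b.(a.(X + X) + (a.X)\{a}))\{a}) + (rec X. (b.(a.(X + X) + (a.X)\{a}))\{a})) + (a.(rec X. (b.(a.(X + X) + (a.X)\{a}))\{a}))\{a})\{a} | (no moves)
Bisimilarity quotient blocks:
  B0 = {s0, t1}
  B1 = {t0}
s0 ∈ B0, t0 ∈ B1 → different blocks

P ≁ Q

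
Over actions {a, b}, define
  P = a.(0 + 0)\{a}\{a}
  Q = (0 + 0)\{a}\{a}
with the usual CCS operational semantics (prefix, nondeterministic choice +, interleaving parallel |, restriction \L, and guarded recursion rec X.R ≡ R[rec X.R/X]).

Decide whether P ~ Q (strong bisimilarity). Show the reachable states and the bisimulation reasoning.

Reachable graph of P (2 states):
  u0 = a.(0 + 0)\{a}\{a} | --a--▸ u1
  u1 = (0 + 0)\{a}\{a} | deadlocked
Reachable graph of Q (1 states):
  v0 = (0 + 0)\{a}\{a} | deadlocked
Bisimilarity quotient blocks:
  B0 = {u0}
  B1 = {u1, v0}
u0 ∈ B0, v0 ∈ B1 → different blocks

P ≁ Q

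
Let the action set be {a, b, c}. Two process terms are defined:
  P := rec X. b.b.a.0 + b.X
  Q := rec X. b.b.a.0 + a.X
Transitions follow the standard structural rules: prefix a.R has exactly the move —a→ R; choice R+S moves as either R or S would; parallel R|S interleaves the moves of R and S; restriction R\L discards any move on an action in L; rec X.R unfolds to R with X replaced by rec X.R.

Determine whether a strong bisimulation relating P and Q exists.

P ≁ Q

Reachable graph of P (4 states):
  p0 = rec X. b.b.a.0 + b.X has moves =b=> p0, =b=> p1
  p1 = b.a.0 has moves =b=> p2
  p2 = a.0 has moves =a=> p3
  p3 = 0 has moves stopped
Reachable graph of Q (4 states):
  q0 = rec X. b.b.a.0 + a.X has moves =a=> q0, =b=> q1
  q1 = b.a.0 has moves =b=> q2
  q2 = a.0 has moves =a=> q3
  q3 = 0 has moves stopped
Bisimilarity quotient blocks:
  B0 = {p0}
  B1 = {p1, q1}
  B2 = {p2, q2}
  B3 = {p3, q3}
  B4 = {q0}
p0 ∈ B0, q0 ∈ B4 → different blocks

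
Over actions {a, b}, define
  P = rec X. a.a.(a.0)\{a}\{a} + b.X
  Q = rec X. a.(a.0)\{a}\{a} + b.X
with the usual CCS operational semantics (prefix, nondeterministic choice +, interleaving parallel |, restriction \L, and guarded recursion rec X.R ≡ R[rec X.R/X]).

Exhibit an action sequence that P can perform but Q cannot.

LTS(P): 3 reachable states
  u0 = rec X. a.a.(a.0)\{a}\{a} + b.X | ··a··> u1, ··b··> u0
  u1 = a.(a.0)\{a}\{a} | ··a··> u2
  u2 = (a.0)\{a}\{a} | ∅
LTS(Q): 2 reachable states
  v0 = rec X. a.(a.0)\{a}\{a} + b.X | ··a··> v1, ··b··> v0
  v1 = (a.0)\{a}\{a} | ∅
Executing aa from P (initial set {u0}):
  [1] a ⇒ {u1}
  [2] a ⇒ {u2}
  ✓ P
Executing aa from Q (initial set {v0}):
  [1] a ⇒ {v1}
  [2] a ⇒ ∅ (Q stuck)

aa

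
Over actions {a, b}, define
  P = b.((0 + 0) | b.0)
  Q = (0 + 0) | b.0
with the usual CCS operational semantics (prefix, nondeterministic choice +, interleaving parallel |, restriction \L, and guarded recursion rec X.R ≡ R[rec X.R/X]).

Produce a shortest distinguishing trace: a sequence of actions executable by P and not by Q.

bb

LTS(P): 3 reachable states
  s0 = b.((0 + 0) | b.0) has moves —b→ s1
  s1 = (0 + 0) | b.0 has moves —b→ s2
  s2 = (0 + 0) | 0 has moves ·
LTS(Q): 2 reachable states
  t0 = (0 + 0) | b.0 has moves —b→ t1
  t1 = (0 + 0) | 0 has moves ·
Trace ⟨bb⟩ through P, begin at {s0}:
  after b @ step 1: {s1}
  after b @ step 2: {s2}
  P completes σ.
Trace ⟨bb⟩ through Q, begin at {t0}:
  after b @ step 1: {t1}
  after b @ step 2: ∅  — Q cannot continue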